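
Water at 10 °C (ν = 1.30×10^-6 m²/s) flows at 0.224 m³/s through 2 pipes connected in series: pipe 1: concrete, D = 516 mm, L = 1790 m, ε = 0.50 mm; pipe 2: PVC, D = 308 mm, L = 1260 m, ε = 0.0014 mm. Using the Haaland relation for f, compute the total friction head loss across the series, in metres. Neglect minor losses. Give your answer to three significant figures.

H ≈ 27.3 m

Pipe 1: V = 1.071 m/s, Re = 4.25×10^5, ε/D = 9.69×10^-4, f = 0.02015, h_1 = f(L/D)V²/2g = 4.088 m
Pipe 2: V = 3.006 m/s, Re = 7.12×10^5, ε/D = 4.55×10^-6, f = 0.01234, h_2 = f(L/D)V²/2g = 23.25 m
Series → Q common, losses add: H = Σh = 27.34 m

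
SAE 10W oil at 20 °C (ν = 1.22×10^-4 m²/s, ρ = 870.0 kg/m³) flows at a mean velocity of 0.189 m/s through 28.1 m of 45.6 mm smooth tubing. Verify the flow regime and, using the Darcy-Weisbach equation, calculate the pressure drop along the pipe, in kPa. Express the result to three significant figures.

Re = VD/ν = 0.189·0.04560/1.22×10^-4 = 70.6 → laminar (Re < 2300)
f = 64/Re = 0.9060
h_f = f(L/D)V²/(2g) = 0.9060·(28.1/0.04560)·0.189²/(2·9.81) = 1.016 m
Δp = ρg·h_f = 870.0·9.81·1.016 = 8.675 kPa

Δp ≈ 8.67 kPa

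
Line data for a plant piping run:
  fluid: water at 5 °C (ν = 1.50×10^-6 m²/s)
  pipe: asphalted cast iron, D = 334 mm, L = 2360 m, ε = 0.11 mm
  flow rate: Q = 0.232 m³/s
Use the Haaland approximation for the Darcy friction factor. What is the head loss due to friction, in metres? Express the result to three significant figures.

V = 4Q/(πD²) = 4·0.232/(π·0.334²) = 2.648 m/s
Re = VD/ν = 2.648·0.334/1.50×10^-6 = 5.90×10^5 → turbulent
ε/D = 0.11/334 = 3.29×10^-4
Haaland: f = 0.01623
h_f = f(L/D)V²/(2g) = 0.01623·(2360/0.334)·2.648²/(2·9.81) = 40.99 m

h_f ≈ 41.0 m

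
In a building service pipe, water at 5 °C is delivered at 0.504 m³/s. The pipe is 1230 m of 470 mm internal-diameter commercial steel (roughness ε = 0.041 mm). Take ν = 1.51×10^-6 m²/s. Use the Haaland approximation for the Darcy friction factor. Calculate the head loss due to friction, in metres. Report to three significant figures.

h_f ≈ 14.9 m

V = 4Q/(πD²) = 4·0.504/(π·0.470²) = 2.905 m/s
Re = VD/ν = 2.905·0.470/1.51×10^-6 = 9.04×10^5 → turbulent
ε/D = 0.041/470 = 8.72×10^-5
Haaland: f = 0.01325
h_f = f(L/D)V²/(2g) = 0.01325·(1230/0.470)·2.905²/(2·9.81) = 14.92 m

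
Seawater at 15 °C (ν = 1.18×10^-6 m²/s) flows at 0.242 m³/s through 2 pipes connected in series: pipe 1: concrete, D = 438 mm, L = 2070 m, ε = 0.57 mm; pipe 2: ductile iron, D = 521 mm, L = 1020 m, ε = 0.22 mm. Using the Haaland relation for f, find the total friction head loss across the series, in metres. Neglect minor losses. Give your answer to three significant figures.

H ≈ 15.5 m

Pipe 1: V = 1.606 m/s, Re = 5.96×10^5, ε/D = 0.00130, f = 0.02137, h_1 = f(L/D)V²/2g = 13.28 m
Pipe 2: V = 1.135 m/s, Re = 5.01×10^5, ε/D = 4.22×10^-4, f = 0.01706, h_2 = f(L/D)V²/2g = 2.194 m
Series → Q common, losses add: H = Σh = 15.47 m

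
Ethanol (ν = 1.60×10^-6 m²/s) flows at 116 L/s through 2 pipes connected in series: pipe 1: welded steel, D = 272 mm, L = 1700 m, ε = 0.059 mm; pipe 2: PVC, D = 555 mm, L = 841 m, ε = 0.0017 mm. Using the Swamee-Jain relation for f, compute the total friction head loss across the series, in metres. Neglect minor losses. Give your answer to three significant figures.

Pipe 1: V = 1.996 m/s, Re = 3.39×10^5, ε/D = 2.17×10^-4, f = 0.01623, h_1 = f(L/D)V²/2g = 20.61 m
Pipe 2: V = 0.4795 m/s, Re = 1.66×10^5, ε/D = 3.06×10^-6, f = 0.01613, h_2 = f(L/D)V²/2g = 0.2864 m
Series → Q common, losses add: H = Σh = 20.90 m

H ≈ 20.9 m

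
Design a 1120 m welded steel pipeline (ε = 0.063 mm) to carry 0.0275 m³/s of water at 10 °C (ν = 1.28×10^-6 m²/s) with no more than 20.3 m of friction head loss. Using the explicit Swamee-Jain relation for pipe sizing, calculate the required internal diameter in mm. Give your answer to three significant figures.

D ≈ 147 mm

Swamee-Jain (Type III): D = 0.66·[ε^1.25·(LQ²/(gh_f))^4.75 + ν·Q^9.4·(L/(gh_f))^5.2]^0.04
LQ²/(gh_f) = 0.004253; L/(gh_f) = 5.624
Term 1 = ε^1.25·(…)^4.75 = 3.06×10^-17; Term 2 = ν·Q^9.4·(…)^5.2 = 2.17×10^-17
D = 0.66·(3.06×10^-17 + 2.17×10^-17)^0.04 = 0.1473 m = 147 mm
Check: V = 1.61 m/s, Re = 1.86×10^5, f = 0.01868, h_f = 18.8 m ≈ 20.3 m ✓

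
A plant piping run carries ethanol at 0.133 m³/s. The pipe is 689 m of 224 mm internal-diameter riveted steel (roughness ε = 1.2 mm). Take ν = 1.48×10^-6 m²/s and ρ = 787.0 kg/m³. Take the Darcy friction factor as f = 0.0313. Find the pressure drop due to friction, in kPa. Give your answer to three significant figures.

V = 4Q/(πD²) = 4·0.133/(π·0.224²) = 3.375 m/s
h_f = f(L/D)V²/(2g) = 0.03130·(689/0.224)·3.375²/(2·9.81) = 55.89 m
Δp = ρg·h_f = 787.0·9.81·55.89 = 431.5 kPa

Δp ≈ 432 kPa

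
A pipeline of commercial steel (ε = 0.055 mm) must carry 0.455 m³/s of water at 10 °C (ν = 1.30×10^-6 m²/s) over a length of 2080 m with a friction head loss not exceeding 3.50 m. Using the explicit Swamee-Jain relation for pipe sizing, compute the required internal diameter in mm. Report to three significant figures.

D ≈ 682 mm

Swamee-Jain (Type III): D = 0.66·[ε^1.25·(LQ²/(gh_f))^4.75 + ν·Q^9.4·(L/(gh_f))^5.2]^0.04
LQ²/(gh_f) = 12.54; L/(gh_f) = 60.58
Term 1 = ε^1.25·(…)^4.75 = 0.781; Term 2 = ν·Q^9.4·(…)^5.2 = 1.47
D = 0.66·(0.781 + 1.47)^0.04 = 0.6818 m = 682 mm
Check: V = 1.25 m/s, Re = 6.54×10^5, f = 0.01379, h_f = 3.33 m ≈ 3.50 m ✓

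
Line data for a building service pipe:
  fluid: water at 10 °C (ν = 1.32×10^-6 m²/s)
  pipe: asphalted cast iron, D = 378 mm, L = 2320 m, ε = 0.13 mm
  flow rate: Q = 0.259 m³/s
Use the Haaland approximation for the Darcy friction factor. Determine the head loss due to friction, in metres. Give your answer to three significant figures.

h_f ≈ 27.1 m

V = 4Q/(πD²) = 4·0.259/(π·0.378²) = 2.308 m/s
Re = VD/ν = 2.308·0.378/1.32×10^-6 = 6.61×10^5 → turbulent
ε/D = 0.13/378 = 3.44×10^-4
Haaland: f = 0.01626
h_f = f(L/D)V²/(2g) = 0.01626·(2320/0.378)·2.308²/(2·9.81) = 27.09 m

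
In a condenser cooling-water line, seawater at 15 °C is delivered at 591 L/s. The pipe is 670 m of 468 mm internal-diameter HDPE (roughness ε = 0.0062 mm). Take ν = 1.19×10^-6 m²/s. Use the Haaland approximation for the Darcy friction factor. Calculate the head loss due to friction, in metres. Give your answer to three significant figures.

h_f ≈ 9.75 m

V = 4Q/(πD²) = 4·0.591/(π·0.468²) = 3.436 m/s
Re = VD/ν = 3.436·0.468/1.19×10^-6 = 1.35×10^6 → turbulent
ε/D = 0.0062/468 = 1.32×10^-5
Haaland: f = 0.01132
h_f = f(L/D)V²/(2g) = 0.01132·(670/0.468)·3.436²/(2·9.81) = 9.751 m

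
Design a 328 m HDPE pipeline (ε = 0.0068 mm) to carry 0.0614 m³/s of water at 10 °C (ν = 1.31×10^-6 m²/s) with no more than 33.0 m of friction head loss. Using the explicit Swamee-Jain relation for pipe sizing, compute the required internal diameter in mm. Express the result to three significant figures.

D ≈ 136 mm

Swamee-Jain (Type III): D = 0.66·[ε^1.25·(LQ²/(gh_f))^4.75 + ν·Q^9.4·(L/(gh_f))^5.2]^0.04
LQ²/(gh_f) = 0.003820; L/(gh_f) = 1.013
Term 1 = ε^1.25·(…)^4.75 = 1.14×10^-18; Term 2 = ν·Q^9.4·(…)^5.2 = 5.70×10^-18
D = 0.66·(1.14×10^-18 + 5.70×10^-18)^0.04 = 0.1358 m = 136 mm
Check: V = 4.24 m/s, Re = 4.39×10^5, f = 0.01409, h_f = 31.2 m ≈ 33.0 m ✓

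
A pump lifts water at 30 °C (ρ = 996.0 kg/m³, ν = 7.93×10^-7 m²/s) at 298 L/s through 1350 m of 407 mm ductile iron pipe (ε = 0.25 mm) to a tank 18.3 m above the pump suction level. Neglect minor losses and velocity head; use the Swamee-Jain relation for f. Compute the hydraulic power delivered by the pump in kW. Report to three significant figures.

V = 4Q/(πD²) = 2.291 m/s; Re = 1.18×10^6; ε/D = 6.14×10^-4; f = 0.01796
h_f = f(L/D)V²/2g = 15.93 m
Total head H = z + h_f = 18.3 + 15.93 = 34.23 m
P_hyd = ρgQH = 996.0·9.81·0.298·34.23 = 99.67 kW

P_hyd ≈ 99.7 kW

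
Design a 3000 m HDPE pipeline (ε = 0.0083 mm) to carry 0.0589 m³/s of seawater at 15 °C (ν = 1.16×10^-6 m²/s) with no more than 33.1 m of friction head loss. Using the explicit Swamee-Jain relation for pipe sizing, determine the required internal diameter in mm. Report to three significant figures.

Swamee-Jain (Type III): D = 0.66·[ε^1.25·(LQ²/(gh_f))^4.75 + ν·Q^9.4·(L/(gh_f))^5.2]^0.04
LQ²/(gh_f) = 0.03205; L/(gh_f) = 9.239
Term 1 = ε^1.25·(…)^4.75 = 3.56×10^-14; Term 2 = ν·Q^9.4·(…)^5.2 = 3.35×10^-13
D = 0.66·(3.56×10^-14 + 3.35×10^-13)^0.04 = 0.2100 m = 210 mm
Check: V = 1.70 m/s, Re = 3.08×10^5, f = 0.01476, h_f = 31.1 m ≈ 33.1 m ✓

D ≈ 210 mm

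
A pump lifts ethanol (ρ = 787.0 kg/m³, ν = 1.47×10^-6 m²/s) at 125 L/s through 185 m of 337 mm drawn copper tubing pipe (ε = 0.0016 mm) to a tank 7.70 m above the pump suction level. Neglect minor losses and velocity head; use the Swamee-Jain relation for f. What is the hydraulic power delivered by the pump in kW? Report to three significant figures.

P_hyd ≈ 8.19 kW

V = 4Q/(πD²) = 1.401 m/s; Re = 3.21×10^5; ε/D = 4.75×10^-6; f = 0.01425
h_f = f(L/D)V²/2g = 0.7830 m
Total head H = z + h_f = 7.70 + 0.7830 = 8.483 m
P_hyd = ρgQH = 787.0·9.81·0.125·8.483 = 8.187 kW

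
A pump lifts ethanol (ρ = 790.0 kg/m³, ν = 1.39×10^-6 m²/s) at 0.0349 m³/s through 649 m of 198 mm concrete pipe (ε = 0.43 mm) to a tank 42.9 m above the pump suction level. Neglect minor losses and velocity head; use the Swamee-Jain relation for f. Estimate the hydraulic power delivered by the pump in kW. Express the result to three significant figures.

V = 4Q/(πD²) = 1.133 m/s; Re = 1.61×10^5; ε/D = 0.00217; f = 0.02517
h_f = f(L/D)V²/2g = 5.401 m
Total head H = z + h_f = 42.9 + 5.401 = 48.30 m
P_hyd = ρgQH = 790.0·9.81·0.0349·48.30 = 13.06 kW

P_hyd ≈ 13.1 kW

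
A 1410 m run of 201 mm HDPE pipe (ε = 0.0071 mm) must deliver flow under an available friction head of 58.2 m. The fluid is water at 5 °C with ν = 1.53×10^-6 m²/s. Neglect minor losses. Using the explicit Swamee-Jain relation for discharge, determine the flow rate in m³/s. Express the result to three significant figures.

Swamee-Jain (Type II): Q = -0.965·√(gD⁵h_f/L)·ln[ε/(3.7D) + √(3.17ν²L/(gD³h_f))]
√(gD⁵h_f/L) = √(9.81·0.201⁵·58.2/1410) = 0.01153
ε/(3.7D) = 9.55×10^-6; √(3.17ν²L/(gD³h_f)) = 4.75×10^-5
Q = -0.965·0.01153·ln(5.705×10^-5) = 0.1087 m³/s
Check: V = 3.43 m/s, Re = 4.50×10^5, f = 0.01385, h_f = 58.1 m ≈ 58.2 m ✓

Q ≈ 0.109 m³/s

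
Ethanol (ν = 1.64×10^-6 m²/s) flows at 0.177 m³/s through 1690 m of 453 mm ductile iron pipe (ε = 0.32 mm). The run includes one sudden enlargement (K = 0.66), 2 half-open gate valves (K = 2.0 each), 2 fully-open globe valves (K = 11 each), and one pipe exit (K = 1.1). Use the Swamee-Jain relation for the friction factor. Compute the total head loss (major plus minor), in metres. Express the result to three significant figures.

H_L ≈ 6.16 m

V = 4Q/(πD²) = 1.098 m/s; V²/2g = 0.06147 m
Re = 3.03×10^5, ε/D = 7.06×10^-4 → f = 0.01941 (Swamee-Jain)
Major: h_f = f(L/D)·V²/2g = 0.01941·3731·0.06147 = 4.452 m
Minor: ΣK = 27.8; h_m = ΣK·V²/2g = 1.706 m
Total H_L = 4.452 + 1.706 = 6.158 m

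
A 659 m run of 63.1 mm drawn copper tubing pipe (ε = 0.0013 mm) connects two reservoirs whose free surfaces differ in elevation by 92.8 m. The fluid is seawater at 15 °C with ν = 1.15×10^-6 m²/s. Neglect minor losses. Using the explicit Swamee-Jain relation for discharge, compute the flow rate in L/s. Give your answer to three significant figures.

Q ≈ 10.3 L/s

Swamee-Jain (Type II): Q = -0.965·√(gD⁵h_f/L)·ln[ε/(3.7D) + √(3.17ν²L/(gD³h_f))]
√(gD⁵h_f/L) = √(9.81·0.0631⁵·92.8/659) = 0.001176
ε/(3.7D) = 5.57×10^-6; √(3.17ν²L/(gD³h_f)) = 1.10×10^-4
Q = -0.965·0.001176·ln(1.155×10^-4) = 0.01029 m³/s
Check: V = 3.29 m/s, Re = 1.80×10^5, f = 0.01603, h_f = 92.3 m ≈ 92.8 m ✓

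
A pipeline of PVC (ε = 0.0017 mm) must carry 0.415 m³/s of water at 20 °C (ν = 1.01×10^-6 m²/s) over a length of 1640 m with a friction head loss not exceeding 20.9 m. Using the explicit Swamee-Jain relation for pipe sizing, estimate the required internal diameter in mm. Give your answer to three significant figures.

D ≈ 421 mm

Swamee-Jain (Type III): D = 0.66·[ε^1.25·(LQ²/(gh_f))^4.75 + ν·Q^9.4·(L/(gh_f))^5.2]^0.04
LQ²/(gh_f) = 1.378; L/(gh_f) = 7.999
Term 1 = ε^1.25·(…)^4.75 = 2.81×10^-7; Term 2 = ν·Q^9.4·(…)^5.2 = 1.29×10^-5
D = 0.66·(2.81×10^-7 + 1.29×10^-5)^0.04 = 0.4210 m = 421 mm
Check: V = 2.98 m/s, Re = 1.24×10^6, f = 0.01131, h_f = 20.0 m ≈ 20.9 m ✓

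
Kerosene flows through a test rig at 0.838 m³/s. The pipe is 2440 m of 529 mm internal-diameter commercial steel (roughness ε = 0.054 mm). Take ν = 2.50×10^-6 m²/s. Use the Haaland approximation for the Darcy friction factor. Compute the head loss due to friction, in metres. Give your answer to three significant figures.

h_f ≈ 46.5 m

V = 4Q/(πD²) = 4·0.838/(π·0.529²) = 3.813 m/s
Re = VD/ν = 3.813·0.529/2.50×10^-6 = 8.07×10^5 → turbulent
ε/D = 0.054/529 = 1.02×10^-4
Haaland: f = 0.01360
h_f = f(L/D)V²/(2g) = 0.01360·(2440/0.529)·3.813²/(2·9.81) = 46.49 m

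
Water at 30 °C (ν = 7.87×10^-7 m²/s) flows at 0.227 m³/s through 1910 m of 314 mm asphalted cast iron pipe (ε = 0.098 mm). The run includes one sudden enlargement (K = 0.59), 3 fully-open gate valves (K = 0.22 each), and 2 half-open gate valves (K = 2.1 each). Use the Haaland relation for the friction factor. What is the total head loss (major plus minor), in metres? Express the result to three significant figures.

V = 4Q/(πD²) = 2.931 m/s; V²/2g = 0.4380 m
Re = 1.17×10^6, ε/D = 3.12×10^-4 → f = 0.01563 (Haaland)
Major: h_f = f(L/D)·V²/2g = 0.01563·6083·0.4380 = 41.63 m
Minor: ΣK = 5.45; h_m = ΣK·V²/2g = 2.387 m
Total H_L = 41.63 + 2.387 = 44.02 m

H_L ≈ 44.0 m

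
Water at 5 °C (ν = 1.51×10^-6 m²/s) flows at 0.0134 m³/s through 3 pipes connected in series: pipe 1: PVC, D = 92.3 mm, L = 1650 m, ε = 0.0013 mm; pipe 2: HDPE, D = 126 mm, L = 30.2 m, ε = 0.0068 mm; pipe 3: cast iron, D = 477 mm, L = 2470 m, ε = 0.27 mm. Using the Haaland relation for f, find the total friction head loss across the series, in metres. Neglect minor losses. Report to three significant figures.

Pipe 1: V = 2.003 m/s, Re = 1.22×10^5, ε/D = 1.41×10^-5, f = 0.01716, h_1 = f(L/D)V²/2g = 62.69 m
Pipe 2: V = 1.075 m/s, Re = 8.97×10^4, ε/D = 5.40×10^-5, f = 0.01845, h_2 = f(L/D)V²/2g = 0.2603 m
Pipe 3: V = 0.07499 m/s, Re = 2.37×10^4, ε/D = 5.66×10^-4, f = 0.02583, h_3 = f(L/D)V²/2g = 0.03834 m
Series → Q common, losses add: H = Σh = 62.99 m

H ≈ 63.0 m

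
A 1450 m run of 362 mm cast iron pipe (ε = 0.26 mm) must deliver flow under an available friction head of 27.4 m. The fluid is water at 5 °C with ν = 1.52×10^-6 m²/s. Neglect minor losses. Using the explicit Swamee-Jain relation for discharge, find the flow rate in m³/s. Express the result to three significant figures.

Q ≈ 0.275 m³/s

Swamee-Jain (Type II): Q = -0.965·√(gD⁵h_f/L)·ln[ε/(3.7D) + √(3.17ν²L/(gD³h_f))]
√(gD⁵h_f/L) = √(9.81·0.362⁵·27.4/1450) = 0.03395
ε/(3.7D) = 1.94×10^-4; √(3.17ν²L/(gD³h_f)) = 2.89×10^-5
Q = -0.965·0.03395·ln(2.230×10^-4) = 0.2754 m³/s
Check: V = 2.68 m/s, Re = 6.37×10^5, f = 0.01885, h_f = 27.6 m ≈ 27.4 m ✓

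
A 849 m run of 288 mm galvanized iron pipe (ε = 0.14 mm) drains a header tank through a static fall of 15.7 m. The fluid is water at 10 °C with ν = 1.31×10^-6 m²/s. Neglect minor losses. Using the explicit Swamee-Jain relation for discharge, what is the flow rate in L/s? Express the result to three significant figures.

Q ≈ 159 L/s

Swamee-Jain (Type II): Q = -0.965·√(gD⁵h_f/L)·ln[ε/(3.7D) + √(3.17ν²L/(gD³h_f))]
√(gD⁵h_f/L) = √(9.81·0.288⁵·15.7/849) = 0.01896
ε/(3.7D) = 1.31×10^-4; √(3.17ν²L/(gD³h_f)) = 3.54×10^-5
Q = -0.965·0.01896·ln(1.668×10^-4) = 0.1591 m³/s
Check: V = 2.44 m/s, Re = 5.37×10^5, f = 0.01763, h_f = 15.8 m ≈ 15.7 m ✓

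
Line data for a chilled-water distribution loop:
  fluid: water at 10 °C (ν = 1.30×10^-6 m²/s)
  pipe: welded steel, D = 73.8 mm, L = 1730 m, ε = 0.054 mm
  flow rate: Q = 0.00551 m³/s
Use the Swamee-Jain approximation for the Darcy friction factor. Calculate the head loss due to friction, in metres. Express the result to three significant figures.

V = 4Q/(πD²) = 4·0.00551/(π·0.0738²) = 1.288 m/s
Re = VD/ν = 1.288·0.0738/1.30×10^-6 = 7.31×10^4 → turbulent
ε/D = 0.054/73.8 = 7.32×10^-4
Swamee-Jain: f = 0.02217
h_f = f(L/D)V²/(2g) = 0.02217·(1730/0.0738)·1.288²/(2·9.81) = 43.95 m

h_f ≈ 43.9 m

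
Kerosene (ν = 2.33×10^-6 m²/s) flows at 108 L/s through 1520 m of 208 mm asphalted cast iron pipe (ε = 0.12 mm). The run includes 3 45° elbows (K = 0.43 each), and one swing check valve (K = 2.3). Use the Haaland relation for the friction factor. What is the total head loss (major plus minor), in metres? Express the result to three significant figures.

V = 4Q/(πD²) = 3.178 m/s; V²/2g = 0.5149 m
Re = 2.84×10^5, ε/D = 5.77×10^-4 → f = 0.01857 (Haaland)
Major: h_f = f(L/D)·V²/2g = 0.01857·7308·0.5149 = 69.87 m
Minor: ΣK = 3.59; h_m = ΣK·V²/2g = 1.848 m
Total H_L = 69.87 + 1.848 = 71.72 m

H_L ≈ 71.7 m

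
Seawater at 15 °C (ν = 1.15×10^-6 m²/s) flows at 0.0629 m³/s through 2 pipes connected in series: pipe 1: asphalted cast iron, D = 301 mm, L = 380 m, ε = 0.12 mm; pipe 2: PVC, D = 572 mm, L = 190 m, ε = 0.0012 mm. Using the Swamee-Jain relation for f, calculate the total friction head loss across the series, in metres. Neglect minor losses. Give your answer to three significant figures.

H ≈ 0.929 m

Pipe 1: V = 0.8840 m/s, Re = 2.31×10^5, ε/D = 3.99×10^-4, f = 0.01812, h_1 = f(L/D)V²/2g = 0.9111 m
Pipe 2: V = 0.2448 m/s, Re = 1.22×10^5, ε/D = 2.10×10^-6, f = 0.01716, h_2 = f(L/D)V²/2g = 0.01741 m
Series → Q common, losses add: H = Σh = 0.9285 m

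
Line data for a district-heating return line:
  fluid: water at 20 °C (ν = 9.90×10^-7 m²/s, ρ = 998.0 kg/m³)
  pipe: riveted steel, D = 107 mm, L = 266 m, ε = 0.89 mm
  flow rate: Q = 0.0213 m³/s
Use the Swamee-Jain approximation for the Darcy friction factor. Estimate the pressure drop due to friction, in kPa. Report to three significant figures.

Δp ≈ 251 kPa

V = 4Q/(πD²) = 4·0.0213/(π·0.107²) = 2.369 m/s
Re = VD/ν = 2.369·0.107/9.90×10^-7 = 2.56×10^5 → turbulent
ε/D = 0.89/107 = 0.00832
Swamee-Jain: f = 0.03605
h_f = f(L/D)V²/(2g) = 0.03605·(266/0.107)·2.369²/(2·9.81) = 25.63 m
Δp = ρg·h_f = 998.0·9.81·25.63 = 250.9 kPa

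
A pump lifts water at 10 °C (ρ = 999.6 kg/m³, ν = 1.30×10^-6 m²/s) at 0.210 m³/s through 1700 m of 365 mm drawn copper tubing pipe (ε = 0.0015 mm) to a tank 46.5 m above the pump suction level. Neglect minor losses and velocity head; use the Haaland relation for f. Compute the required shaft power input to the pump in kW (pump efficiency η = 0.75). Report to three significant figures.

P_shaft ≈ 161 kW

V = 4Q/(πD²) = 2.007 m/s; Re = 5.63×10^5; ε/D = 4.11×10^-6; f = 0.01284
h_f = f(L/D)V²/2g = 12.27 m
Total head H = z + h_f = 46.5 + 12.27 = 58.77 m
P_hyd = ρgQH = 999.6·9.81·0.210·58.77 = 121.0 kW
P_shaft = P_hyd/η = 121.0/0.75 = 161.4 kW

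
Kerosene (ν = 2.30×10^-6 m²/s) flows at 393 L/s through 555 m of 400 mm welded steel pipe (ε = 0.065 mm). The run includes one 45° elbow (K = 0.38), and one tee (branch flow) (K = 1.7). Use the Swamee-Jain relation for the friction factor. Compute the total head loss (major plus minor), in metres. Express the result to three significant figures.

H_L ≈ 11.4 m

V = 4Q/(πD²) = 3.127 m/s; V²/2g = 0.4985 m
Re = 5.44×10^5, ε/D = 1.62×10^-4 → f = 0.01503 (Swamee-Jain)
Major: h_f = f(L/D)·V²/2g = 0.01503·1388·0.4985 = 10.39 m
Minor: ΣK = 2.08; h_m = ΣK·V²/2g = 1.037 m
Total H_L = 10.39 + 1.037 = 11.43 m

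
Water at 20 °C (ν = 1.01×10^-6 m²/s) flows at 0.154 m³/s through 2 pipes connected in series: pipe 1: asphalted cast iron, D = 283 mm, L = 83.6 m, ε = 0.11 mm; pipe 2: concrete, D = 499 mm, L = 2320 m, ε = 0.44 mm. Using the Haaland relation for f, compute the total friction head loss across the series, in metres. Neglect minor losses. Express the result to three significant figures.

H ≈ 4.41 m

Pipe 1: V = 2.448 m/s, Re = 6.86×10^5, ε/D = 3.89×10^-4, f = 0.01658, h_1 = f(L/D)V²/2g = 1.496 m
Pipe 2: V = 0.7875 m/s, Re = 3.89×10^5, ε/D = 8.82×10^-4, f = 0.01981, h_2 = f(L/D)V²/2g = 2.911 m
Series → Q common, losses add: H = Σh = 4.407 m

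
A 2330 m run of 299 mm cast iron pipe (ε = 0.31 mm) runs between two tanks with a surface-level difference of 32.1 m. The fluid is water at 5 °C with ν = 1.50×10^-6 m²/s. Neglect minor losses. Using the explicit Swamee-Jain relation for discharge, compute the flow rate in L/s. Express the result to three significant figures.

Swamee-Jain (Type II): Q = -0.965·√(gD⁵h_f/L)·ln[ε/(3.7D) + √(3.17ν²L/(gD³h_f))]
√(gD⁵h_f/L) = √(9.81·0.299⁵·32.1/2330) = 0.01797
ε/(3.7D) = 2.80×10^-4; √(3.17ν²L/(gD³h_f)) = 4.44×10^-5
Q = -0.965·0.01797·ln(3.246×10^-4) = 0.1393 m³/s
Check: V = 1.98 m/s, Re = 3.95×10^5, f = 0.02067, h_f = 32.3 m ≈ 32.1 m ✓

Q ≈ 139 L/s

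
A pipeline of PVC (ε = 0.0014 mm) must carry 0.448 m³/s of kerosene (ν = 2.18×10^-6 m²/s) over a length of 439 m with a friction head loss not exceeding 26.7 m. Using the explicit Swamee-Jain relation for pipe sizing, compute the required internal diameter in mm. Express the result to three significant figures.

D ≈ 323 mm

Swamee-Jain (Type III): D = 0.66·[ε^1.25·(LQ²/(gh_f))^4.75 + ν·Q^9.4·(L/(gh_f))^5.2]^0.04
LQ²/(gh_f) = 0.3364; L/(gh_f) = 1.676
Term 1 = ε^1.25·(…)^4.75 = 2.72×10^-10; Term 2 = ν·Q^9.4·(…)^5.2 = 1.69×10^-8
D = 0.66·(2.72×10^-10 + 1.69×10^-8)^0.04 = 0.3228 m = 323 mm
Check: V = 5.48 m/s, Re = 8.11×10^5, f = 0.01212, h_f = 25.2 m ≈ 26.7 m ✓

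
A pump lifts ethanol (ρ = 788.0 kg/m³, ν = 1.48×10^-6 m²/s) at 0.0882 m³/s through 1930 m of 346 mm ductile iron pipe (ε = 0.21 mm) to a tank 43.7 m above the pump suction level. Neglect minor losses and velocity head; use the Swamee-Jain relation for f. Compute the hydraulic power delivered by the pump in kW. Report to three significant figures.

P_hyd ≈ 33.1 kW

V = 4Q/(πD²) = 0.9381 m/s; Re = 2.19×10^5; ε/D = 6.07×10^-4; f = 0.01933
h_f = f(L/D)V²/2g = 4.837 m
Total head H = z + h_f = 43.7 + 4.837 = 48.54 m
P_hyd = ρgQH = 788.0·9.81·0.0882·48.54 = 33.09 kW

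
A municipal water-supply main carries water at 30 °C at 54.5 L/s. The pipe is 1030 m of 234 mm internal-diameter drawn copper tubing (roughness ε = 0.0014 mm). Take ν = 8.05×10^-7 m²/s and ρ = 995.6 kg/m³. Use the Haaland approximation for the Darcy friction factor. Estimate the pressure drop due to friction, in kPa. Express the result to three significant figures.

V = 4Q/(πD²) = 4·0.0545/(π·0.234²) = 1.267 m/s
Re = VD/ν = 1.267·0.234/8.05×10^-7 = 3.68×10^5 → turbulent
ε/D = 0.0014/234 = 5.98×10^-6
Haaland: f = 0.01386
h_f = f(L/D)V²/(2g) = 0.01386·(1030/0.234)·1.267²/(2·9.81) = 4.994 m
Δp = ρg·h_f = 995.6·9.81·4.994 = 48.78 kPa

Δp ≈ 48.8 kPa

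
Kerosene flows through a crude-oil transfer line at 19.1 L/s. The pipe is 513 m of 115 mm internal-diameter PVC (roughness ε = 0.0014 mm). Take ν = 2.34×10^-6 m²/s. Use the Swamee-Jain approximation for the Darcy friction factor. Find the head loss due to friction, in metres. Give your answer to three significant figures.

V = 4Q/(πD²) = 4·0.0191/(π·0.115²) = 1.839 m/s
Re = VD/ν = 1.839·0.115/2.34×10^-6 = 9.04×10^4 → turbulent
ε/D = 0.0014/115 = 1.22×10^-5
Swamee-Jain: f = 0.01832
h_f = f(L/D)V²/(2g) = 0.01832·(513/0.115)·1.839²/(2·9.81) = 14.08 m

h_f ≈ 14.1 m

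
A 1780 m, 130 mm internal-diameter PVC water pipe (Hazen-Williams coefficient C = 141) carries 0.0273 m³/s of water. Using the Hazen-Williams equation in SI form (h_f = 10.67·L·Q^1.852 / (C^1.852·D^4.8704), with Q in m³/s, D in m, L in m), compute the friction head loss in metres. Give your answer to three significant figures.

h_f = 10.67·1780·0.0273^1.852 / (141^1.852·0.130^4.8704) = 52.17 m

h_f ≈ 52.2 m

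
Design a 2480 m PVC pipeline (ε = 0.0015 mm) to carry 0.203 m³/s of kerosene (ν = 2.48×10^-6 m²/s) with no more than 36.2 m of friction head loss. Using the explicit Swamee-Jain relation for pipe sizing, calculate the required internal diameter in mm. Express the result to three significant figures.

Swamee-Jain (Type III): D = 0.66·[ε^1.25·(LQ²/(gh_f))^4.75 + ν·Q^9.4·(L/(gh_f))^5.2]^0.04
LQ²/(gh_f) = 0.2878; L/(gh_f) = 6.984
Term 1 = ε^1.25·(…)^4.75 = 1.41×10^-10; Term 2 = ν·Q^9.4·(…)^5.2 = 1.88×10^-8
D = 0.66·(1.41×10^-10 + 1.88×10^-8)^0.04 = 0.3241 m = 324 mm
Check: V = 2.46 m/s, Re = 3.22×10^5, f = 0.01425, h_f = 33.7 m ≈ 36.2 m ✓

D ≈ 324 mm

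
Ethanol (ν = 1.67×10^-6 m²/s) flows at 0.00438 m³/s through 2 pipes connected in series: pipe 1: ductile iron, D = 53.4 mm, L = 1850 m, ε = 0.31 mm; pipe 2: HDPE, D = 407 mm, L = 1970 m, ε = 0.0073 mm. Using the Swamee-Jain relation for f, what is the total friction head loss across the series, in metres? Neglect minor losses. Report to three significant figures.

H ≈ 226 m

Pipe 1: V = 1.956 m/s, Re = 6.25×10^4, ε/D = 0.00581, f = 0.03345, h_1 = f(L/D)V²/2g = 225.9 m
Pipe 2: V = 0.03367 m/s, Re = 8200, ε/D = 1.79×10^-5, f = 0.03276, h_2 = f(L/D)V²/2g = 0.009160 m
Series → Q common, losses add: H = Σh = 225.9 m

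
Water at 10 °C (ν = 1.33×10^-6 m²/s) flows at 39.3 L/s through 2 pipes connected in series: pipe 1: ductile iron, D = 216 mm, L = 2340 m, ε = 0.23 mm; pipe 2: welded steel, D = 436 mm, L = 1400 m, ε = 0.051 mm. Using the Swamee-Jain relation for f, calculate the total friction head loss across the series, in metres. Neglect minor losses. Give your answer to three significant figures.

Pipe 1: V = 1.072 m/s, Re = 1.74×10^5, ε/D = 0.00106, f = 0.02162, h_1 = f(L/D)V²/2g = 13.73 m
Pipe 2: V = 0.2632 m/s, Re = 8.63×10^4, ε/D = 1.17×10^-4, f = 0.01906, h_2 = f(L/D)V²/2g = 0.2161 m
Series → Q common, losses add: H = Σh = 13.95 m

H ≈ 13.9 m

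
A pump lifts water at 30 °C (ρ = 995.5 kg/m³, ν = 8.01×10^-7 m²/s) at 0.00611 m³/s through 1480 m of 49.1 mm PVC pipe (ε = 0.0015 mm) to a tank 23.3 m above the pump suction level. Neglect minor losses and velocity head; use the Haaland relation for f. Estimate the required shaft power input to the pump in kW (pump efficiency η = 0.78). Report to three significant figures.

P_shaft ≈ 21.0 kW

V = 4Q/(πD²) = 3.227 m/s; Re = 1.98×10^5; ε/D = 3.05×10^-5; f = 0.01573
h_f = f(L/D)V²/2g = 251.6 m
Total head H = z + h_f = 23.3 + 251.6 = 274.9 m
P_hyd = ρgQH = 995.5·9.81·0.00611·274.9 = 16.40 kW
P_shaft = P_hyd/η = 16.40/0.78 = 21.03 kW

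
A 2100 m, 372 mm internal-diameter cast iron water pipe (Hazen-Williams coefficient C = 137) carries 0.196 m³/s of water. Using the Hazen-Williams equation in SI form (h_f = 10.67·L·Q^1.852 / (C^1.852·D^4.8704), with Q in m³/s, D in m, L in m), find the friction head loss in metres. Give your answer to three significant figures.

h_f = 10.67·2100·0.196^1.852 / (137^1.852·0.372^4.8704) = 14.93 m

h_f ≈ 14.9 m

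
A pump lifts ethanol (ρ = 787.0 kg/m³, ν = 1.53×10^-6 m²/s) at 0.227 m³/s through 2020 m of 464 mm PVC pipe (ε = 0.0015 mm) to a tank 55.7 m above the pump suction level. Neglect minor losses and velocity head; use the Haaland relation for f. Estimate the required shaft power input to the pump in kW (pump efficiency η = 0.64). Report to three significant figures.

V = 4Q/(πD²) = 1.342 m/s; Re = 4.07×10^5; ε/D = 3.23×10^-6; f = 0.01359
h_f = f(L/D)V²/2g = 5.433 m
Total head H = z + h_f = 55.7 + 5.433 = 61.13 m
P_hyd = ρgQH = 787.0·9.81·0.227·61.13 = 107.1 kW
P_shaft = P_hyd/η = 107.1/0.64 = 167.4 kW

P_shaft ≈ 167 kW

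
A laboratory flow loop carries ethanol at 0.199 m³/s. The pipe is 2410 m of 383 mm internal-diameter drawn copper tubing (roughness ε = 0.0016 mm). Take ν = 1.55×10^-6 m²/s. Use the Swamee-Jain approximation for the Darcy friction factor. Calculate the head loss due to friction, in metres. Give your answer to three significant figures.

V = 4Q/(πD²) = 4·0.199/(π·0.383²) = 1.727 m/s
Re = VD/ν = 1.727·0.383/1.55×10^-6 = 4.27×10^5 → turbulent
ε/D = 0.0016/383 = 4.18×10^-6
Swamee-Jain: f = 0.01353
h_f = f(L/D)V²/(2g) = 0.01353·(2410/0.383)·1.727²/(2·9.81) = 12.95 m

h_f ≈ 12.9 m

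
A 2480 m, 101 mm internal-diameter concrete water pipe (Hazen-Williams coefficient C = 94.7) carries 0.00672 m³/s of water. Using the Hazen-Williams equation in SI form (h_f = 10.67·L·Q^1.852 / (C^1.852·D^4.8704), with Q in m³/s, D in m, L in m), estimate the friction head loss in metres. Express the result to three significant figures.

h_f = 10.67·2480·0.00672^1.852 / (94.7^1.852·0.101^4.8704) = 38.73 m

h_f ≈ 38.7 m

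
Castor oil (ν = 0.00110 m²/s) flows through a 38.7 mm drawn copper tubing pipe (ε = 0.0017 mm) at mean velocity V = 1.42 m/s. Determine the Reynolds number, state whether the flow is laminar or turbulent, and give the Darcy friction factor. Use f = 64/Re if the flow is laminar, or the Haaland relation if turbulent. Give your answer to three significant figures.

Re = VD/ν = 1.420·0.0387/0.00110 = 50.0
Re < 2300 → laminar → f = 64/Re = 1.281

Re ≈ 50.0; laminar; f = 64/Re ≈ 1.28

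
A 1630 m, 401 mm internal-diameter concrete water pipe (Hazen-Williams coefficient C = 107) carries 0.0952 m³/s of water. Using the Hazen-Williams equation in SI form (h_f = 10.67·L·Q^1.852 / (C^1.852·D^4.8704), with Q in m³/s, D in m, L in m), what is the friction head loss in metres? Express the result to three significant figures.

h_f ≈ 3.34 m

h_f = 10.67·1630·0.0952^1.852 / (107^1.852·0.401^4.8704) = 3.336 m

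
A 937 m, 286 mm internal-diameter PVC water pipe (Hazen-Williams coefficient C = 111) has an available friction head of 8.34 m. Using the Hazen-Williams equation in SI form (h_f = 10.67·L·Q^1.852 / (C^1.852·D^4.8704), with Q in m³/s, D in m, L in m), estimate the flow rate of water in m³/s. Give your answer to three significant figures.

Rearranging: Q = [h_f·C^1.852·D^4.8704 / (10.67·L)]^(1/1.852)
Q = [8.34·111^1.852·0.286^4.8704 / (10.67·937)]^0.540 = 0.08980 m³/s

Q ≈ 0.0898 m³/s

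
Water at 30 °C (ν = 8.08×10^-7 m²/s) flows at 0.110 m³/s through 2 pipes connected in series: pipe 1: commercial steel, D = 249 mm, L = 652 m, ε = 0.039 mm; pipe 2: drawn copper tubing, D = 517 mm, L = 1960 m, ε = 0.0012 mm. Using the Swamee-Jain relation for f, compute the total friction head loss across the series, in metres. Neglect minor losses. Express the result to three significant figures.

H ≈ 10.7 m

Pipe 1: V = 2.259 m/s, Re = 6.96×10^5, ε/D = 1.57×10^-4, f = 0.01465, h_1 = f(L/D)V²/2g = 9.978 m
Pipe 2: V = 0.5240 m/s, Re = 3.35×10^5, ε/D = 2.32×10^-6, f = 0.01411, h_2 = f(L/D)V²/2g = 0.7485 m
Series → Q common, losses add: H = Σh = 10.73 m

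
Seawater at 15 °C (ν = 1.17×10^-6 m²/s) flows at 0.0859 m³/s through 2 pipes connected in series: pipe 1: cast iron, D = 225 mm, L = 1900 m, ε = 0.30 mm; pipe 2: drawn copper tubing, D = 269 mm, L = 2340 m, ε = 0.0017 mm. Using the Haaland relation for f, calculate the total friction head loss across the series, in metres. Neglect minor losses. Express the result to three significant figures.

Pipe 1: V = 2.160 m/s, Re = 4.15×10^5, ε/D = 0.00133, f = 0.02164, h_1 = f(L/D)V²/2g = 43.47 m
Pipe 2: V = 1.511 m/s, Re = 3.48×10^5, ε/D = 6.32×10^-6, f = 0.01401, h_2 = f(L/D)V²/2g = 14.19 m
Series → Q common, losses add: H = Σh = 57.66 m

H ≈ 57.7 m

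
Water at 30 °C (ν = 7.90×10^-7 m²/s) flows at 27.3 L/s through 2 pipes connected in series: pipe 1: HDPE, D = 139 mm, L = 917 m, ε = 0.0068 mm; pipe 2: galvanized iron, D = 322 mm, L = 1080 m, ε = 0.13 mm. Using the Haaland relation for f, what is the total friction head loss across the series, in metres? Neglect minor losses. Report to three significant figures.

Pipe 1: V = 1.799 m/s, Re = 3.17×10^5, ε/D = 4.89×10^-5, f = 0.01464, h_1 = f(L/D)V²/2g = 15.94 m
Pipe 2: V = 0.3352 m/s, Re = 1.37×10^5, ε/D = 4.04×10^-4, f = 0.01888, h_2 = f(L/D)V²/2g = 0.3627 m
Series → Q common, losses add: H = Σh = 16.30 m

H ≈ 16.3 m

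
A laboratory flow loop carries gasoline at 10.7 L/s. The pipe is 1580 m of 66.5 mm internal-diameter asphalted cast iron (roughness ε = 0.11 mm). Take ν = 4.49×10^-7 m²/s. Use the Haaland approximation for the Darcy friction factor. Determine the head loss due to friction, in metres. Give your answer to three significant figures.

h_f ≈ 261 m

V = 4Q/(πD²) = 4·0.0107/(π·0.0665²) = 3.081 m/s
Re = VD/ν = 3.081·0.0665/4.49×10^-7 = 4.56×10^5 → turbulent
ε/D = 0.11/66.5 = 0.00165
Haaland: f = 0.02273
h_f = f(L/D)V²/(2g) = 0.02273·(1580/0.0665)·3.081²/(2·9.81) = 261.2 m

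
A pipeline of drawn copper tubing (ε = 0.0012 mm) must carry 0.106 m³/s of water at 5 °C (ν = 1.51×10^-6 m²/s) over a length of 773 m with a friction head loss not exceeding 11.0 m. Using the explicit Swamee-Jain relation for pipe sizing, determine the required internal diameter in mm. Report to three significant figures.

Swamee-Jain (Type III): D = 0.66·[ε^1.25·(LQ²/(gh_f))^4.75 + ν·Q^9.4·(L/(gh_f))^5.2]^0.04
LQ²/(gh_f) = 0.08049; L/(gh_f) = 7.163
Term 1 = ε^1.25·(…)^4.75 = 2.52×10^-13; Term 2 = ν·Q^9.4·(…)^5.2 = 2.91×10^-11
D = 0.66·(2.52×10^-13 + 2.91×10^-11)^0.04 = 0.2502 m = 250 mm
Check: V = 2.16 m/s, Re = 3.57×10^5, f = 0.01398, h_f = 10.2 m ≈ 11.0 m ✓

D ≈ 250 mm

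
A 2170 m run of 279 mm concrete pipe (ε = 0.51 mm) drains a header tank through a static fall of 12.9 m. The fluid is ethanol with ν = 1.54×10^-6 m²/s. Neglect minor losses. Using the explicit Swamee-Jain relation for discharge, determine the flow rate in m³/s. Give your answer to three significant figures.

Q ≈ 0.0716 m³/s

Swamee-Jain (Type II): Q = -0.965·√(gD⁵h_f/L)·ln[ε/(3.7D) + √(3.17ν²L/(gD³h_f))]
√(gD⁵h_f/L) = √(9.81·0.279⁵·12.9/2170) = 0.009929
ε/(3.7D) = 4.94×10^-4; √(3.17ν²L/(gD³h_f)) = 7.70×10^-5
Q = -0.965·0.009929·ln(5.711×10^-4) = 0.07155 m³/s
Check: V = 1.17 m/s, Re = 2.12×10^5, f = 0.02394, h_f = 13.0 m ≈ 12.9 m ✓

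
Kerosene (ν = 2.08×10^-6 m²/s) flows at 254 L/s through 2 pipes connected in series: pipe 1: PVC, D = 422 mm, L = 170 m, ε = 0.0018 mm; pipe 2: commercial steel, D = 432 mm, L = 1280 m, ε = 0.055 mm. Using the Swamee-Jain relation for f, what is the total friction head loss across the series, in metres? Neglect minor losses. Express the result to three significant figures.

Pipe 1: V = 1.816 m/s, Re = 3.68×10^5, ε/D = 4.27×10^-6, f = 0.01389, h_1 = f(L/D)V²/2g = 0.9408 m
Pipe 2: V = 1.733 m/s, Re = 3.60×10^5, ε/D = 1.27×10^-4, f = 0.01534, h_2 = f(L/D)V²/2g = 6.955 m
Series → Q common, losses add: H = Σh = 7.896 m

H ≈ 7.90 m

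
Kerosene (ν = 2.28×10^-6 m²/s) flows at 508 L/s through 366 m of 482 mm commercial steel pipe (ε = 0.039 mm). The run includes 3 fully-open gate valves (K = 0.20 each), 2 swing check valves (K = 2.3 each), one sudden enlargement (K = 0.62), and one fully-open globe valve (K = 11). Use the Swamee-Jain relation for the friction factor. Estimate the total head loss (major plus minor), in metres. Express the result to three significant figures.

V = 4Q/(πD²) = 2.784 m/s; V²/2g = 0.3951 m
Re = 5.89×10^5, ε/D = 8.09×10^-5 → f = 0.01396 (Swamee-Jain)
Major: h_f = f(L/D)·V²/2g = 0.01396·759.3·0.3951 = 4.188 m
Minor: ΣK = 16.8; h_m = ΣK·V²/2g = 6.645 m
Total H_L = 4.188 + 6.645 = 10.83 m

H_L ≈ 10.8 m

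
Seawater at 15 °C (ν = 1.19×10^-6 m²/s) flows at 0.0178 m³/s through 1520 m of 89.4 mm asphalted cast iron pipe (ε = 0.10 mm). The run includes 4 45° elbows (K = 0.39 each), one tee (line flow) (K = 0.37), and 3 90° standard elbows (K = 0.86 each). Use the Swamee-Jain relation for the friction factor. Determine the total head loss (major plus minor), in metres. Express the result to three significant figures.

V = 4Q/(πD²) = 2.836 m/s; V²/2g = 0.4098 m
Re = 2.13×10^5, ε/D = 0.00112 → f = 0.02157 (Swamee-Jain)
Major: h_f = f(L/D)·V²/2g = 0.02157·17002·0.4098 = 150.3 m
Minor: ΣK = 4.51; h_m = ΣK·V²/2g = 1.848 m
Total H_L = 150.3 + 1.848 = 152.2 m

H_L ≈ 152 m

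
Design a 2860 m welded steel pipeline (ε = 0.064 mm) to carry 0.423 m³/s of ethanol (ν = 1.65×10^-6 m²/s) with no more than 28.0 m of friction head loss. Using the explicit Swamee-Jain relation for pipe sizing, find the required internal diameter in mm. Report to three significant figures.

Swamee-Jain (Type III): D = 0.66·[ε^1.25·(LQ²/(gh_f))^4.75 + ν·Q^9.4·(L/(gh_f))^5.2]^0.04
LQ²/(gh_f) = 1.863; L/(gh_f) = 10.41
Term 1 = ε^1.25·(…)^4.75 = 1.10×10^-4; Term 2 = ν·Q^9.4·(…)^5.2 = 9.91×10^-5
D = 0.66·(1.10×10^-4 + 9.91×10^-5)^0.04 = 0.4703 m = 470 mm
Check: V = 2.44 m/s, Re = 6.94×10^5, f = 0.01442, h_f = 26.5 m ≈ 28.0 m ✓

D ≈ 470 mm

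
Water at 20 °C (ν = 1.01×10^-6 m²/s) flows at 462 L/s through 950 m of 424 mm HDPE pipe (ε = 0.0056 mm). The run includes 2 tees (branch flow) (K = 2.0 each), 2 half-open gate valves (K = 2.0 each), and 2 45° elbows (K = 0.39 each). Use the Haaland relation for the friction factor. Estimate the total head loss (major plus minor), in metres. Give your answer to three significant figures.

V = 4Q/(πD²) = 3.272 m/s; V²/2g = 0.5457 m
Re = 1.37×10^6, ε/D = 1.32×10^-5 → f = 0.01129 (Haaland)
Major: h_f = f(L/D)·V²/2g = 0.01129·2241·0.5457 = 13.81 m
Minor: ΣK = 8.78; h_m = ΣK·V²/2g = 4.791 m
Total H_L = 13.81 + 4.791 = 18.60 m

H_L ≈ 18.6 m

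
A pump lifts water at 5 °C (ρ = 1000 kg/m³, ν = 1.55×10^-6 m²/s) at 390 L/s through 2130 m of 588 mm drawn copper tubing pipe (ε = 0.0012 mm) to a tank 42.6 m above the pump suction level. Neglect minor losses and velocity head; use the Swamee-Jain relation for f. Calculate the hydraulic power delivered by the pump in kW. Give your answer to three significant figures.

P_hyd ≈ 182 kW

V = 4Q/(πD²) = 1.436 m/s; Re = 5.45×10^5; ε/D = 2.04×10^-6; f = 0.01293
h_f = f(L/D)V²/2g = 4.923 m
Total head H = z + h_f = 42.6 + 4.923 = 47.52 m
P_hyd = ρgQH = 1000·9.81·0.390·47.52 = 181.8 kW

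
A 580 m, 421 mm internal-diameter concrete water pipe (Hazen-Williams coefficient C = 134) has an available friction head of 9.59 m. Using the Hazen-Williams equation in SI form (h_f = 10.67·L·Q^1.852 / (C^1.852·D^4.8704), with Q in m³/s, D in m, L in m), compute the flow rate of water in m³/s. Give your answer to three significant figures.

Rearranging: Q = [h_f·C^1.852·D^4.8704 / (10.67·L)]^(1/1.852)
Q = [9.59·134^1.852·0.421^4.8704 / (10.67·580)]^0.540 = 0.4187 m³/s

Q ≈ 0.419 m³/s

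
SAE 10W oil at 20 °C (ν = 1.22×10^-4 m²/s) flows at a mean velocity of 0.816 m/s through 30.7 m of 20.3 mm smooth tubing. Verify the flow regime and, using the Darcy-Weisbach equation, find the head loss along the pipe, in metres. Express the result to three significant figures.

Re = VD/ν = 0.816·0.02030/1.22×10^-4 = 136 → laminar (Re < 2300)
f = 64/Re = 0.4714
h_f = f(L/D)V²/(2g) = 0.4714·(30.7/0.02030)·0.816²/(2·9.81) = 24.19 m

h_f ≈ 24.2 m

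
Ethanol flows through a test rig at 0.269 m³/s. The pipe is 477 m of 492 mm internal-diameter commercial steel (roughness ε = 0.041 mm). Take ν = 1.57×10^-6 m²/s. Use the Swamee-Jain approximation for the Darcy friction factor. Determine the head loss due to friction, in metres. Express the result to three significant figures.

h_f ≈ 1.43 m

V = 4Q/(πD²) = 4·0.269/(π·0.492²) = 1.415 m/s
Re = VD/ν = 1.415·0.492/1.57×10^-6 = 4.43×10^5 → turbulent
ε/D = 0.041/492 = 8.33×10^-5
Swamee-Jain: f = 0.01448
h_f = f(L/D)V²/(2g) = 0.01448·(477/0.492)·1.415²/(2·9.81) = 1.433 m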